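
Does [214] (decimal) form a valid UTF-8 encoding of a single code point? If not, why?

Leading byte 0xD6 = 11010110 → 2-byte form, but only 1 byte is present.

invalid (sequence truncated)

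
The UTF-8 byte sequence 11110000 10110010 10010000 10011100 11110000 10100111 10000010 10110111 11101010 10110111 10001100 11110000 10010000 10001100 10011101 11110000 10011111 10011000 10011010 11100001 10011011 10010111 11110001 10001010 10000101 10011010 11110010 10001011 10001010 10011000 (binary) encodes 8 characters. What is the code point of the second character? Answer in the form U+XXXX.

U+270B7

Offset 0: leading byte 0xF0 = 11110000 → 4-byte char #1 = F0 B2 90 9C.
Offset 4: leading byte 0xF0 = 11110000 → 4-byte char #2 = F0 A7 82 B7.
Leading byte 0xF0 = 11110000 matches 11110xxx → 4-byte sequence.
Byte 1: 0xF0 = 11110000, payload 000 (3 bits).
Byte 2: 0xA7 = 10100111 (10xxxxxx ✓), payload 100111.
Byte 3: 0x82 = 10000010 (10xxxxxx ✓), payload 000010.
Byte 4: 0xB7 = 10110111 (10xxxxxx ✓), payload 110111.
Concatenate: 000100111000010110111 = 0x270B7 (21 bits → U+270B7).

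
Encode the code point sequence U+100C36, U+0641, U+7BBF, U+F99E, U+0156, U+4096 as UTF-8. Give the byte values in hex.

F4 80 B0 B6 D9 81 E7 AE BF EF A6 9E C5 96 E4 82 96

U+100C36: 4-byte form → F4 80 B0 B6.
U+0641: 2-byte form → D9 81.
U+7BBF: 3-byte form → E7 AE BF.
U+F99E: 3-byte form → EF A6 9E.
U+0156: 2-byte form → C5 96.
U+4096: 3-byte form → E4 82 96.
Concatenated (17 bytes): F4 80 B0 B6 D9 81 E7 AE BF EF A6 9E C5 96 E4 82 96.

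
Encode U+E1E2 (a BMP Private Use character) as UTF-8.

U+E1E2 = 0xE1E2 = 57826 decimal. In range U+0800–U+FFFF → 3-byte form: 1110xxxx 10xxxxxx 10xxxxxx.
Binary (16 bits): 1110000111100010.
Split 4+6+6: 1110 | 000111 | 100010.
Byte 1: 11101110 = 0xEE.
Byte 2: 10000111 = 0x87.
Byte 3: 10100010 = 0xA2.

EE 87 A2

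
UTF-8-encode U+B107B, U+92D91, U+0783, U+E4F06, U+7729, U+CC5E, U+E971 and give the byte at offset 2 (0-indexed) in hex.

0x81

U+B107B → 4-byte form F2 B1 81 BB at offsets 0–3.
Offset 2 falls in char 1's range; it's byte 3 of F2 B1 81 BB = 0x81.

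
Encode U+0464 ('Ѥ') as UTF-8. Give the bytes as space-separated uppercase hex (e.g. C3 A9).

D1 A4

U+0464 = 0x464 = 1124 decimal. In range U+0080–U+07FF → 2-byte form: 110xxxxx 10xxxxxx.
Binary (11 bits): 10001100100.
Split 5+6: 10001 | 100100.
Byte 1: 11010001 = 0xD1.
Byte 2: 10100100 = 0xA4.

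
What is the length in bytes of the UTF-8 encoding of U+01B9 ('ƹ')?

2

U+01B9 = 0x1B9. UTF-8 uses 1 byte below 0x80, 2 below 0x800, 3 below 0x10000, 4 up to 0x10FFFF. 0x1B9 is in U+0080–U+07FF → 2 bytes.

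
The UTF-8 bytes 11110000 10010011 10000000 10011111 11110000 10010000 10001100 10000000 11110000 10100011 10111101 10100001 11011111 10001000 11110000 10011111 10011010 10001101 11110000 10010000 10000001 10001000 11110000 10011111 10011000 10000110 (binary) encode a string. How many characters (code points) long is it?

7

Byte at offset 0: 0xF0 = 11110000 → 4-byte char (#1). Advance 4.
Byte at offset 4: 0xF0 = 11110000 → 4-byte char (#2). Advance 4.
Byte at offset 8: 0xF0 = 11110000 → 4-byte char (#3). Advance 4.
Byte at offset 12: 0xDF = 11011111 → 2-byte char (#4). Advance 2.
Byte at offset 14: 0xF0 = 11110000 → 4-byte char (#5). Advance 4.
Byte at offset 18: 0xF0 = 11110000 → 4-byte char (#6). Advance 4.
Byte at offset 22: 0xF0 = 11110000 → 4-byte char (#7). Advance 4.
Reached end at offset 26 after 7 code points.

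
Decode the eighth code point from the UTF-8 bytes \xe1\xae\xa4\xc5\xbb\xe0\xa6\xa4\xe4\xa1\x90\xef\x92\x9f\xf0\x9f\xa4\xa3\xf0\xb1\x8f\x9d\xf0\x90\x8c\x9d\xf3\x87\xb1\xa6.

Offset 0: leading byte 0xE1 = 11100001 → 3-byte char #1 = E1 AE A4.
Offset 3: leading byte 0xC5 = 11000101 → 2-byte char #2 = C5 BB.
Offset 5: leading byte 0xE0 = 11100000 → 3-byte char #3 = E0 A6 A4.
Offset 8: leading byte 0xE4 = 11100100 → 3-byte char #4 = E4 A1 90.
Offset 11: leading byte 0xEF = 11101111 → 3-byte char #5 = EF 92 9F.
Offset 14: leading byte 0xF0 = 11110000 → 4-byte char #6 = F0 9F A4 A3.
Offset 18: leading byte 0xF0 = 11110000 → 4-byte char #7 = F0 B1 8F 9D.
Offset 22: leading byte 0xF0 = 11110000 → 4-byte char #8 = F0 90 8C 9D.
Leading byte 0xF0 = 11110000 matches 11110xxx → 4-byte sequence.
Byte 1: 0xF0 = 11110000, payload 000 (3 bits).
Byte 2: 0x90 = 10010000 (10xxxxxx ✓), payload 010000.
Byte 3: 0x8C = 10001100 (10xxxxxx ✓), payload 001100.
Byte 4: 0x9D = 10011101 (10xxxxxx ✓), payload 011101.
Concatenate: 000010000001100011101 = 0x1031D (21 bits → U+1031D).

U+1031D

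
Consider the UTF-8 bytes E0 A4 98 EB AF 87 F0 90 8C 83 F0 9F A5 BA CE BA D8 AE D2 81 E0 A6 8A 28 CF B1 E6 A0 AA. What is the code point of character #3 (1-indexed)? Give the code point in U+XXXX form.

U+10303

Offset 0: leading byte 0xE0 = 11100000 → 3-byte char #1 = E0 A4 98.
Offset 3: leading byte 0xEB = 11101011 → 3-byte char #2 = EB AF 87.
Offset 6: leading byte 0xF0 = 11110000 → 4-byte char #3 = F0 90 8C 83.
Leading byte 0xF0 = 11110000 matches 11110xxx → 4-byte sequence.
Byte 1: 0xF0 = 11110000, payload 000 (3 bits).
Byte 2: 0x90 = 10010000 (10xxxxxx ✓), payload 010000.
Byte 3: 0x8C = 10001100 (10xxxxxx ✓), payload 001100.
Byte 4: 0x83 = 10000011 (10xxxxxx ✓), payload 000011.
Concatenate: 000010000001100000011 = 0x10303 (21 bits → U+10303).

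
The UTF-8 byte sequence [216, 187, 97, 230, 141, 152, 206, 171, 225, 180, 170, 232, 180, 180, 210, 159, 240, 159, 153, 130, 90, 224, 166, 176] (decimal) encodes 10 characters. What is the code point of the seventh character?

Offset 0: leading byte 0xD8 = 11011000 → 2-byte char #1 = D8 BB.
Offset 2: leading byte 0x61 = 01100001 → 1-byte char #2 = 61.
Offset 3: leading byte 0xE6 = 11100110 → 3-byte char #3 = E6 8D 98.
Offset 6: leading byte 0xCE = 11001110 → 2-byte char #4 = CE AB.
Offset 8: leading byte 0xE1 = 11100001 → 3-byte char #5 = E1 B4 AA.
Offset 11: leading byte 0xE8 = 11101000 → 3-byte char #6 = E8 B4 B4.
Offset 14: leading byte 0xD2 = 11010010 → 2-byte char #7 = D2 9F.
Leading byte 0xD2 = 11010010 matches 110xxxxx → 2-byte sequence.
Byte 1: 0xD2 = 11010010, payload 10010 (5 bits).
Byte 2: 0x9F = 10011111 (10xxxxxx ✓), payload 011111.
Concatenate: 10010011111 = 0x49F (11 bits → U+049F).

U+049F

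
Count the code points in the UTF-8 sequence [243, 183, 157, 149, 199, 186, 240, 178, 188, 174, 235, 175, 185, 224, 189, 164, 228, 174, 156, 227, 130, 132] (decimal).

7

Byte at offset 0: 0xF3 = 11110011 → 4-byte char (#1). Advance 4.
Byte at offset 4: 0xC7 = 11000111 → 2-byte char (#2). Advance 2.
Byte at offset 6: 0xF0 = 11110000 → 4-byte char (#3). Advance 4.
Byte at offset 10: 0xEB = 11101011 → 3-byte char (#4). Advance 3.
Byte at offset 13: 0xE0 = 11100000 → 3-byte char (#5). Advance 3.
Byte at offset 16: 0xE4 = 11100100 → 3-byte char (#6). Advance 3.
Byte at offset 19: 0xE3 = 11100011 → 3-byte char (#7). Advance 3.
Reached end at offset 22 after 7 code points.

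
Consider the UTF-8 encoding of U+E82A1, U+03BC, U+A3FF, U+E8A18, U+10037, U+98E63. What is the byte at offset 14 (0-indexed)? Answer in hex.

U+E82A1 → 4-byte form F3 A8 8A A1 at offsets 0–3.
U+03BC → 2-byte form CE BC at offsets 4–5.
U+A3FF → 3-byte form EA 8F BF at offsets 6–8.
U+E8A18 → 4-byte form F3 A8 A8 98 at offsets 9–12.
U+10037 → 4-byte form F0 90 80 B7 at offsets 13–16.
Offset 14 falls in char 5's range; it's byte 2 of F0 90 80 B7 = 0x90.

0x90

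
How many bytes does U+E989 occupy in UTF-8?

3

U+E989 = 0xE989. UTF-8 uses 1 byte below 0x80, 2 below 0x800, 3 below 0x10000, 4 up to 0x10FFFF. 0xE989 is in U+0800–U+FFFF → 3 bytes.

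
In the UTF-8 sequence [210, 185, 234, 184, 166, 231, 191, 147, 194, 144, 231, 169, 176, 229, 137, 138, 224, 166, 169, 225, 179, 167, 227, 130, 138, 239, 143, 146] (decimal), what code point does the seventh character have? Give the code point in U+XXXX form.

U+09A9

Offset 0: leading byte 0xD2 = 11010010 → 2-byte char #1 = D2 B9.
Offset 2: leading byte 0xEA = 11101010 → 3-byte char #2 = EA B8 A6.
Offset 5: leading byte 0xE7 = 11100111 → 3-byte char #3 = E7 BF 93.
Offset 8: leading byte 0xC2 = 11000010 → 2-byte char #4 = C2 90.
Offset 10: leading byte 0xE7 = 11100111 → 3-byte char #5 = E7 A9 B0.
Offset 13: leading byte 0xE5 = 11100101 → 3-byte char #6 = E5 89 8A.
Offset 16: leading byte 0xE0 = 11100000 → 3-byte char #7 = E0 A6 A9.
Leading byte 0xE0 = 11100000 matches 1110xxxx → 3-byte sequence.
Byte 1: 0xE0 = 11100000, payload 0000 (4 bits).
Byte 2: 0xA6 = 10100110 (10xxxxxx ✓), payload 100110.
Byte 3: 0xA9 = 10101001 (10xxxxxx ✓), payload 101001.
Concatenate: 0000100110101001 = 0x9A9 (16 bits → U+09A9).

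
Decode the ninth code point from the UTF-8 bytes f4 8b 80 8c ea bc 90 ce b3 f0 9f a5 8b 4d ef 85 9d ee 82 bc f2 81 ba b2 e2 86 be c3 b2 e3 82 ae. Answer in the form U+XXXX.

U+21BE

Offset 0: leading byte 0xF4 = 11110100 → 4-byte char #1 = F4 8B 80 8C.
Offset 4: leading byte 0xEA = 11101010 → 3-byte char #2 = EA BC 90.
Offset 7: leading byte 0xCE = 11001110 → 2-byte char #3 = CE B3.
Offset 9: leading byte 0xF0 = 11110000 → 4-byte char #4 = F0 9F A5 8B.
Offset 13: leading byte 0x4D = 01001101 → 1-byte char #5 = 4D.
Offset 14: leading byte 0xEF = 11101111 → 3-byte char #6 = EF 85 9D.
Offset 17: leading byte 0xEE = 11101110 → 3-byte char #7 = EE 82 BC.
Offset 20: leading byte 0xF2 = 11110010 → 4-byte char #8 = F2 81 BA B2.
Offset 24: leading byte 0xE2 = 11100010 → 3-byte char #9 = E2 86 BE.
Leading byte 0xE2 = 11100010 matches 1110xxxx → 3-byte sequence.
Byte 1: 0xE2 = 11100010, payload 0010 (4 bits).
Byte 2: 0x86 = 10000110 (10xxxxxx ✓), payload 000110.
Byte 3: 0xBE = 10111110 (10xxxxxx ✓), payload 111110.
Concatenate: 0010000110111110 = 0x21BE (16 bits → U+21BE).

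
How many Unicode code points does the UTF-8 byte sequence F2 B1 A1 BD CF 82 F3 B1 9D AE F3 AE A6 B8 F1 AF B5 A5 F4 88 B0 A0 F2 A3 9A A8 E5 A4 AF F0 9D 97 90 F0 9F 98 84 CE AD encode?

Byte at offset 0: 0xF2 = 11110010 → 4-byte char (#1). Advance 4.
Byte at offset 4: 0xCF = 11001111 → 2-byte char (#2). Advance 2.
Byte at offset 6: 0xF3 = 11110011 → 4-byte char (#3). Advance 4.
Byte at offset 10: 0xF3 = 11110011 → 4-byte char (#4). Advance 4.
Byte at offset 14: 0xF1 = 11110001 → 4-byte char (#5). Advance 4.
Byte at offset 18: 0xF4 = 11110100 → 4-byte char (#6). Advance 4.
Byte at offset 22: 0xF2 = 11110010 → 4-byte char (#7). Advance 4.
Byte at offset 26: 0xE5 = 11100101 → 3-byte char (#8). Advance 3.
Byte at offset 29: 0xF0 = 11110000 → 4-byte char (#9). Advance 4.
Byte at offset 33: 0xF0 = 11110000 → 4-byte char (#10). Advance 4.
Byte at offset 37: 0xCE = 11001110 → 2-byte char (#11). Advance 2.
Reached end at offset 39 after 11 code points.

11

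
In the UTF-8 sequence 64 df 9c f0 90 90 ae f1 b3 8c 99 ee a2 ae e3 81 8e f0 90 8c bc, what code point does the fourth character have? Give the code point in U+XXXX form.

Offset 0: leading byte 0x64 = 01100100 → 1-byte char #1 = 64.
Offset 1: leading byte 0xDF = 11011111 → 2-byte char #2 = DF 9C.
Offset 3: leading byte 0xF0 = 11110000 → 4-byte char #3 = F0 90 90 AE.
Offset 7: leading byte 0xF1 = 11110001 → 4-byte char #4 = F1 B3 8C 99.
Leading byte 0xF1 = 11110001 matches 11110xxx → 4-byte sequence.
Byte 1: 0xF1 = 11110001, payload 001 (3 bits).
Byte 2: 0xB3 = 10110011 (10xxxxxx ✓), payload 110011.
Byte 3: 0x8C = 10001100 (10xxxxxx ✓), payload 001100.
Byte 4: 0x99 = 10011001 (10xxxxxx ✓), payload 011001.
Concatenate: 001110011001100011001 = 0x73319 (21 bits → U+73319).

U+73319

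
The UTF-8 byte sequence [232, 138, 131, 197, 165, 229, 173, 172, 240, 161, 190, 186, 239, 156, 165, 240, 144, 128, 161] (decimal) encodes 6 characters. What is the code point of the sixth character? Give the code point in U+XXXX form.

U+10021

Offset 0: leading byte 0xE8 = 11101000 → 3-byte char #1 = E8 8A 83.
Offset 3: leading byte 0xC5 = 11000101 → 2-byte char #2 = C5 A5.
Offset 5: leading byte 0xE5 = 11100101 → 3-byte char #3 = E5 AD AC.
Offset 8: leading byte 0xF0 = 11110000 → 4-byte char #4 = F0 A1 BE BA.
Offset 12: leading byte 0xEF = 11101111 → 3-byte char #5 = EF 9C A5.
Offset 15: leading byte 0xF0 = 11110000 → 4-byte char #6 = F0 90 80 A1.
Leading byte 0xF0 = 11110000 matches 11110xxx → 4-byte sequence.
Byte 1: 0xF0 = 11110000, payload 000 (3 bits).
Byte 2: 0x90 = 10010000 (10xxxxxx ✓), payload 010000.
Byte 3: 0x80 = 10000000 (10xxxxxx ✓), payload 000000.
Byte 4: 0xA1 = 10100001 (10xxxxxx ✓), payload 100001.
Concatenate: 000010000000000100001 = 0x10021 (21 bits → U+10021).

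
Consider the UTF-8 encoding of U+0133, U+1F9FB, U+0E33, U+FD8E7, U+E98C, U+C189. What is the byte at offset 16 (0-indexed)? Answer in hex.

0xEC

U+0133 → 2-byte form C4 B3 at offsets 0–1.
U+1F9FB → 4-byte form F0 9F A7 BB at offsets 2–5.
U+0E33 → 3-byte form E0 B8 B3 at offsets 6–8.
U+FD8E7 → 4-byte form F3 BD A3 A7 at offsets 9–12.
U+E98C → 3-byte form EE A6 8C at offsets 13–15.
U+C189 → 3-byte form EC 86 89 at offsets 16–18.
Offset 16 falls in char 6's range; it's byte 1 of EC 86 89 = 0xEC.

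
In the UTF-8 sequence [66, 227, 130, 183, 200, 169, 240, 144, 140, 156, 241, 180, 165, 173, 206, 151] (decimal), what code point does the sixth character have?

U+0397

Offset 0: leading byte 0x42 = 01000010 → 1-byte char #1 = 42.
Offset 1: leading byte 0xE3 = 11100011 → 3-byte char #2 = E3 82 B7.
Offset 4: leading byte 0xC8 = 11001000 → 2-byte char #3 = C8 A9.
Offset 6: leading byte 0xF0 = 11110000 → 4-byte char #4 = F0 90 8C 9C.
Offset 10: leading byte 0xF1 = 11110001 → 4-byte char #5 = F1 B4 A5 AD.
Offset 14: leading byte 0xCE = 11001110 → 2-byte char #6 = CE 97.
Leading byte 0xCE = 11001110 matches 110xxxxx → 2-byte sequence.
Byte 1: 0xCE = 11001110, payload 01110 (5 bits).
Byte 2: 0x97 = 10010111 (10xxxxxx ✓), payload 010111.
Concatenate: 01110010111 = 0x397 (11 bits → U+0397).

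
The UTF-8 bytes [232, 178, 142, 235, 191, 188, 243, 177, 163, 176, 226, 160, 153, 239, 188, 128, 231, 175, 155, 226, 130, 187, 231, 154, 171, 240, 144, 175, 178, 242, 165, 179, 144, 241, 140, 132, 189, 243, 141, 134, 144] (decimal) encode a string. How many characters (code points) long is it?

12

Byte at offset 0: 0xE8 = 11101000 → 3-byte char (#1). Advance 3.
Byte at offset 3: 0xEB = 11101011 → 3-byte char (#2). Advance 3.
Byte at offset 6: 0xF3 = 11110011 → 4-byte char (#3). Advance 4.
Byte at offset 10: 0xE2 = 11100010 → 3-byte char (#4). Advance 3.
Byte at offset 13: 0xEF = 11101111 → 3-byte char (#5). Advance 3.
Byte at offset 16: 0xE7 = 11100111 → 3-byte char (#6). Advance 3.
Byte at offset 19: 0xE2 = 11100010 → 3-byte char (#7). Advance 3.
Byte at offset 22: 0xE7 = 11100111 → 3-byte char (#8). Advance 3.
Byte at offset 25: 0xF0 = 11110000 → 4-byte char (#9). Advance 4.
Byte at offset 29: 0xF2 = 11110010 → 4-byte char (#10). Advance 4.
Byte at offset 33: 0xF1 = 11110001 → 4-byte char (#11). Advance 4.
Byte at offset 37: 0xF3 = 11110011 → 4-byte char (#12). Advance 4.
Reached end at offset 41 after 12 code points.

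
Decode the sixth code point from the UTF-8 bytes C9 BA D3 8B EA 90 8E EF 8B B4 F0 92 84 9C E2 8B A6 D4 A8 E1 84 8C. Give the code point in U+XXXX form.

Offset 0: leading byte 0xC9 = 11001001 → 2-byte char #1 = C9 BA.
Offset 2: leading byte 0xD3 = 11010011 → 2-byte char #2 = D3 8B.
Offset 4: leading byte 0xEA = 11101010 → 3-byte char #3 = EA 90 8E.
Offset 7: leading byte 0xEF = 11101111 → 3-byte char #4 = EF 8B B4.
Offset 10: leading byte 0xF0 = 11110000 → 4-byte char #5 = F0 92 84 9C.
Offset 14: leading byte 0xE2 = 11100010 → 3-byte char #6 = E2 8B A6.
Leading byte 0xE2 = 11100010 matches 1110xxxx → 3-byte sequence.
Byte 1: 0xE2 = 11100010, payload 0010 (4 bits).
Byte 2: 0x8B = 10001011 (10xxxxxx ✓), payload 001011.
Byte 3: 0xA6 = 10100110 (10xxxxxx ✓), payload 100110.
Concatenate: 0010001011100110 = 0x22E6 (16 bits → U+22E6).

U+22E6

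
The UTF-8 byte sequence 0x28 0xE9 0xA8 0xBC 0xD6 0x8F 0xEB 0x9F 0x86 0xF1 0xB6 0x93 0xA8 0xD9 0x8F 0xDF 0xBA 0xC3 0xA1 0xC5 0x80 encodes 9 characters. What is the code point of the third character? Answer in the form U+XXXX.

U+058F

Offset 0: leading byte 0x28 = 00101000 → 1-byte char #1 = 28.
Offset 1: leading byte 0xE9 = 11101001 → 3-byte char #2 = E9 A8 BC.
Offset 4: leading byte 0xD6 = 11010110 → 2-byte char #3 = D6 8F.
Leading byte 0xD6 = 11010110 matches 110xxxxx → 2-byte sequence.
Byte 1: 0xD6 = 11010110, payload 10110 (5 bits).
Byte 2: 0x8F = 10001111 (10xxxxxx ✓), payload 001111.
Concatenate: 10110001111 = 0x58F (11 bits → U+058F).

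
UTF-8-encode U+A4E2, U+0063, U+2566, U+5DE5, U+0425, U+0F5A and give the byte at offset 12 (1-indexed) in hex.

0xA5

1-indexed offset 12 is 0-indexed offset 11.
U+A4E2 → 3-byte form EA 93 A2 at offsets 0–2.
U+0063 → 1-byte form 63 at offsets 3–3.
U+2566 → 3-byte form E2 95 A6 at offsets 4–6.
U+5DE5 → 3-byte form E5 B7 A5 at offsets 7–9.
U+0425 → 2-byte form D0 A5 at offsets 10–11.
Offset 11 falls in char 5's range; it's byte 2 of D0 A5 = 0xA5.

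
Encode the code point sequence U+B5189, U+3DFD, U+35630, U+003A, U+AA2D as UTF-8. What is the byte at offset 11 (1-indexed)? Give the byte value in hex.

0xB0

1-indexed offset 11 is 0-indexed offset 10.
U+B5189 → 4-byte form F2 B5 86 89 at offsets 0–3.
U+3DFD → 3-byte form E3 B7 BD at offsets 4–6.
U+35630 → 4-byte form F0 B5 98 B0 at offsets 7–10.
Offset 10 falls in char 3's range; it's byte 4 of F0 B5 98 B0 = 0xB0.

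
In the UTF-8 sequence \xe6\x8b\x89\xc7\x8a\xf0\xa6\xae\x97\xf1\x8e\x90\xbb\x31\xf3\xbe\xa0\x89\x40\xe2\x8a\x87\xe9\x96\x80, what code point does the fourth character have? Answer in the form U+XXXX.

Offset 0: leading byte 0xE6 = 11100110 → 3-byte char #1 = E6 8B 89.
Offset 3: leading byte 0xC7 = 11000111 → 2-byte char #2 = C7 8A.
Offset 5: leading byte 0xF0 = 11110000 → 4-byte char #3 = F0 A6 AE 97.
Offset 9: leading byte 0xF1 = 11110001 → 4-byte char #4 = F1 8E 90 BB.
Leading byte 0xF1 = 11110001 matches 11110xxx → 4-byte sequence.
Byte 1: 0xF1 = 11110001, payload 001 (3 bits).
Byte 2: 0x8E = 10001110 (10xxxxxx ✓), payload 001110.
Byte 3: 0x90 = 10010000 (10xxxxxx ✓), payload 010000.
Byte 4: 0xBB = 10111011 (10xxxxxx ✓), payload 111011.
Concatenate: 001001110010000111011 = 0x4E43B (21 bits → U+4E43B).

U+4E43B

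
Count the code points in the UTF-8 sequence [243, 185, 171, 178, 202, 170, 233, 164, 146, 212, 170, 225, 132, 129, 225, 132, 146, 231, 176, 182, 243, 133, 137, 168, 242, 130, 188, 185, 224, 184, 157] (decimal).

Byte at offset 0: 0xF3 = 11110011 → 4-byte char (#1). Advance 4.
Byte at offset 4: 0xCA = 11001010 → 2-byte char (#2). Advance 2.
Byte at offset 6: 0xE9 = 11101001 → 3-byte char (#3). Advance 3.
Byte at offset 9: 0xD4 = 11010100 → 2-byte char (#4). Advance 2.
Byte at offset 11: 0xE1 = 11100001 → 3-byte char (#5). Advance 3.
Byte at offset 14: 0xE1 = 11100001 → 3-byte char (#6). Advance 3.
Byte at offset 17: 0xE7 = 11100111 → 3-byte char (#7). Advance 3.
Byte at offset 20: 0xF3 = 11110011 → 4-byte char (#8). Advance 4.
Byte at offset 24: 0xF2 = 11110010 → 4-byte char (#9). Advance 4.
Byte at offset 28: 0xE0 = 11100000 → 3-byte char (#10). Advance 3.
Reached end at offset 31 after 10 code points.

10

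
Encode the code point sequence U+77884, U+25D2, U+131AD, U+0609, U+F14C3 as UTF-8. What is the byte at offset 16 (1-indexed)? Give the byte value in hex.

0x93

1-indexed offset 16 is 0-indexed offset 15.
U+77884 → 4-byte form F1 B7 A2 84 at offsets 0–3.
U+25D2 → 3-byte form E2 97 92 at offsets 4–6.
U+131AD → 4-byte form F0 93 86 AD at offsets 7–10.
U+0609 → 2-byte form D8 89 at offsets 11–12.
U+F14C3 → 4-byte form F3 B1 93 83 at offsets 13–16.
Offset 15 falls in char 5's range; it's byte 3 of F3 B1 93 83 = 0x93.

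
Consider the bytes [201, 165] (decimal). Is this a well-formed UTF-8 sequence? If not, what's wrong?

Leading byte 0xC9 = 11001001 → 2-byte form.
Continuation bytes 0xA5=10100101 all match 10xxxxxx.
Decoded value 0x265 is ≥ 0x80 (shortest form) and not a surrogate.

valid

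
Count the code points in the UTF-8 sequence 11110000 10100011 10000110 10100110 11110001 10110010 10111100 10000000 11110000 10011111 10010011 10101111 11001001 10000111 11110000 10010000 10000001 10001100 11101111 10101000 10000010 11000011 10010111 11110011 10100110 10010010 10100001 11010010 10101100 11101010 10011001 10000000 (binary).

10

Byte at offset 0: 0xF0 = 11110000 → 4-byte char (#1). Advance 4.
Byte at offset 4: 0xF1 = 11110001 → 4-byte char (#2). Advance 4.
Byte at offset 8: 0xF0 = 11110000 → 4-byte char (#3). Advance 4.
Byte at offset 12: 0xC9 = 11001001 → 2-byte char (#4). Advance 2.
Byte at offset 14: 0xF0 = 11110000 → 4-byte char (#5). Advance 4.
Byte at offset 18: 0xEF = 11101111 → 3-byte char (#6). Advance 3.
Byte at offset 21: 0xC3 = 11000011 → 2-byte char (#7). Advance 2.
Byte at offset 23: 0xF3 = 11110011 → 4-byte char (#8). Advance 4.
Byte at offset 27: 0xD2 = 11010010 → 2-byte char (#9). Advance 2.
Byte at offset 29: 0xEA = 11101010 → 3-byte char (#10). Advance 3.
Reached end at offset 32 after 10 code points.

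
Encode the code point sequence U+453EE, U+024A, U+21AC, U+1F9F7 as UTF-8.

F1 85 8F AE C9 8A E2 86 AC F0 9F A7 B7

U+453EE: 4-byte form → F1 85 8F AE.
U+024A: 2-byte form → C9 8A.
U+21AC: 3-byte form → E2 86 AC.
U+1F9F7: 4-byte form → F0 9F A7 B7.
Concatenated (13 bytes): F1 85 8F AE C9 8A E2 86 AC F0 9F A7 B7.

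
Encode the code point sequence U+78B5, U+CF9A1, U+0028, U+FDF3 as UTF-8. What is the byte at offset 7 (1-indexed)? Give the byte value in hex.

1-indexed offset 7 is 0-indexed offset 6.
U+78B5 → 3-byte form E7 A2 B5 at offsets 0–2.
U+CF9A1 → 4-byte form F3 8F A6 A1 at offsets 3–6.
Offset 6 falls in char 2's range; it's byte 4 of F3 8F A6 A1 = 0xA1.

0xA1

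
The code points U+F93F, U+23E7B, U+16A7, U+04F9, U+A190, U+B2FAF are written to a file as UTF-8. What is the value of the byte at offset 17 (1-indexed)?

0xB2

1-indexed offset 17 is 0-indexed offset 16.
U+F93F → 3-byte form EF A4 BF at offsets 0–2.
U+23E7B → 4-byte form F0 A3 B9 BB at offsets 3–6.
U+16A7 → 3-byte form E1 9A A7 at offsets 7–9.
U+04F9 → 2-byte form D3 B9 at offsets 10–11.
U+A190 → 3-byte form EA 86 90 at offsets 12–14.
U+B2FAF → 4-byte form F2 B2 BE AF at offsets 15–18.
Offset 16 falls in char 6's range; it's byte 2 of F2 B2 BE AF = 0xB2.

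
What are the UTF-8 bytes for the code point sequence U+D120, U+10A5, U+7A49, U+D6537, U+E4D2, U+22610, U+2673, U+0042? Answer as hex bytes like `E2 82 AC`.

U+D120: 3-byte form → ED 84 A0.
U+10A5: 3-byte form → E1 82 A5.
U+7A49: 3-byte form → E7 A9 89.
U+D6537: 4-byte form → F3 96 94 B7.
U+E4D2: 3-byte form → EE 93 92.
U+22610: 4-byte form → F0 A2 98 90.
U+2673: 3-byte form → E2 99 B3.
U+0042: 1-byte form → 42.
Concatenated (24 bytes): ED 84 A0 E1 82 A5 E7 A9 89 F3 96 94 B7 EE 93 92 F0 A2 98 90 E2 99 B3 42.

ED 84 A0 E1 82 A5 E7 A9 89 F3 96 94 B7 EE 93 92 F0 A2 98 90 E2 99 B3 42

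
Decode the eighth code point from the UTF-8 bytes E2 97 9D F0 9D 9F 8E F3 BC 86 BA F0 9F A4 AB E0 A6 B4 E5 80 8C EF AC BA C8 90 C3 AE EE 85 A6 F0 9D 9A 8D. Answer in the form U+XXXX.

U+0210

Offset 0: leading byte 0xE2 = 11100010 → 3-byte char #1 = E2 97 9D.
Offset 3: leading byte 0xF0 = 11110000 → 4-byte char #2 = F0 9D 9F 8E.
Offset 7: leading byte 0xF3 = 11110011 → 4-byte char #3 = F3 BC 86 BA.
Offset 11: leading byte 0xF0 = 11110000 → 4-byte char #4 = F0 9F A4 AB.
Offset 15: leading byte 0xE0 = 11100000 → 3-byte char #5 = E0 A6 B4.
Offset 18: leading byte 0xE5 = 11100101 → 3-byte char #6 = E5 80 8C.
Offset 21: leading byte 0xEF = 11101111 → 3-byte char #7 = EF AC BA.
Offset 24: leading byte 0xC8 = 11001000 → 2-byte char #8 = C8 90.
Leading byte 0xC8 = 11001000 matches 110xxxxx → 2-byte sequence.
Byte 1: 0xC8 = 11001000, payload 01000 (5 bits).
Byte 2: 0x90 = 10010000 (10xxxxxx ✓), payload 010000.
Concatenate: 01000010000 = 0x210 (11 bits → U+0210).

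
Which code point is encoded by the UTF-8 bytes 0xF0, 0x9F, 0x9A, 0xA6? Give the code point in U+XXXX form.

U+1F6A6

Leading byte 0xF0 = 11110000 matches 11110xxx → 4-byte sequence.
Byte 1: 0xF0 = 11110000, payload 000 (3 bits).
Byte 2: 0x9F = 10011111 (10xxxxxx ✓), payload 011111.
Byte 3: 0x9A = 10011010 (10xxxxxx ✓), payload 011010.
Byte 4: 0xA6 = 10100110 (10xxxxxx ✓), payload 100110.
Concatenate: 000011111011010100110 = 0x1F6A6 (21 bits → U+1F6A6).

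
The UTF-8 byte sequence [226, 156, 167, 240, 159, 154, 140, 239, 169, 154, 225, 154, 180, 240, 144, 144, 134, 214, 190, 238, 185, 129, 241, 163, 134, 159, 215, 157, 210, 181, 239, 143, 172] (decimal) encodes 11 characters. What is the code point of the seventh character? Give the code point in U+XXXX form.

U+EE41

Offset 0: leading byte 0xE2 = 11100010 → 3-byte char #1 = E2 9C A7.
Offset 3: leading byte 0xF0 = 11110000 → 4-byte char #2 = F0 9F 9A 8C.
Offset 7: leading byte 0xEF = 11101111 → 3-byte char #3 = EF A9 9A.
Offset 10: leading byte 0xE1 = 11100001 → 3-byte char #4 = E1 9A B4.
Offset 13: leading byte 0xF0 = 11110000 → 4-byte char #5 = F0 90 90 86.
Offset 17: leading byte 0xD6 = 11010110 → 2-byte char #6 = D6 BE.
Offset 19: leading byte 0xEE = 11101110 → 3-byte char #7 = EE B9 81.
Leading byte 0xEE = 11101110 matches 1110xxxx → 3-byte sequence.
Byte 1: 0xEE = 11101110, payload 1110 (4 bits).
Byte 2: 0xB9 = 10111001 (10xxxxxx ✓), payload 111001.
Byte 3: 0x81 = 10000001 (10xxxxxx ✓), payload 000001.
Concatenate: 1110111001000001 = 0xEE41 (16 bits → U+EE41).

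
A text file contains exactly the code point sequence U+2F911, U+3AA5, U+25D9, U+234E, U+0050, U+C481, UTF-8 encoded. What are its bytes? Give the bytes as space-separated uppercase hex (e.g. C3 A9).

F0 AF A4 91 E3 AA A5 E2 97 99 E2 8D 8E 50 EC 92 81

U+2F911: 4-byte form → F0 AF A4 91.
U+3AA5: 3-byte form → E3 AA A5.
U+25D9: 3-byte form → E2 97 99.
U+234E: 3-byte form → E2 8D 8E.
U+0050: 1-byte form → 50.
U+C481: 3-byte form → EC 92 81.
Concatenated (17 bytes): F0 AF A4 91 E3 AA A5 E2 97 99 E2 8D 8E 50 EC 92 81.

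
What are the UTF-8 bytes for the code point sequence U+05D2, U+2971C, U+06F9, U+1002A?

D7 92 F0 A9 9C 9C DB B9 F0 90 80 AA

U+05D2: 2-byte form → D7 92.
U+2971C: 4-byte form → F0 A9 9C 9C.
U+06F9: 2-byte form → DB B9.
U+1002A: 4-byte form → F0 90 80 AA.
Concatenated (12 bytes): D7 92 F0 A9 9C 9C DB B9 F0 90 80 AA.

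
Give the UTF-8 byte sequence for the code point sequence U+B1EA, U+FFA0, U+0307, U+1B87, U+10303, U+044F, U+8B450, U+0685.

EB 87 AA EF BE A0 CC 87 E1 AE 87 F0 90 8C 83 D1 8F F2 8B 91 90 DA 85

U+B1EA: 3-byte form → EB 87 AA.
U+FFA0: 3-byte form → EF BE A0.
U+0307: 2-byte form → CC 87.
U+1B87: 3-byte form → E1 AE 87.
U+10303: 4-byte form → F0 90 8C 83.
U+044F: 2-byte form → D1 8F.
U+8B450: 4-byte form → F2 8B 91 90.
U+0685: 2-byte form → DA 85.
Concatenated (23 bytes): EB 87 AA EF BE A0 CC 87 E1 AE 87 F0 90 8C 83 D1 8F F2 8B 91 90 DA 85.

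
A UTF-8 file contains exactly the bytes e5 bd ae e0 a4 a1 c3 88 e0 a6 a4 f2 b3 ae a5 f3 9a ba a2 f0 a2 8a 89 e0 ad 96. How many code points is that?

8

Byte at offset 0: 0xE5 = 11100101 → 3-byte char (#1). Advance 3.
Byte at offset 3: 0xE0 = 11100000 → 3-byte char (#2). Advance 3.
Byte at offset 6: 0xC3 = 11000011 → 2-byte char (#3). Advance 2.
Byte at offset 8: 0xE0 = 11100000 → 3-byte char (#4). Advance 3.
Byte at offset 11: 0xF2 = 11110010 → 4-byte char (#5). Advance 4.
Byte at offset 15: 0xF3 = 11110011 → 4-byte char (#6). Advance 4.
Byte at offset 19: 0xF0 = 11110000 → 4-byte char (#7). Advance 4.
Byte at offset 23: 0xE0 = 11100000 → 3-byte char (#8). Advance 3.
Reached end at offset 26 after 8 code points.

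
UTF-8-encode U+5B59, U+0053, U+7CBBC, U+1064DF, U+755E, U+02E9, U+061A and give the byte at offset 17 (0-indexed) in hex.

0xD8

U+5B59 → 3-byte form E5 AD 99 at offsets 0–2.
U+0053 → 1-byte form 53 at offsets 3–3.
U+7CBBC → 4-byte form F1 BC AE BC at offsets 4–7.
U+1064DF → 4-byte form F4 86 93 9F at offsets 8–11.
U+755E → 3-byte form E7 95 9E at offsets 12–14.
U+02E9 → 2-byte form CB A9 at offsets 15–16.
U+061A → 2-byte form D8 9A at offsets 17–18.
Offset 17 falls in char 7's range; it's byte 1 of D8 9A = 0xD8.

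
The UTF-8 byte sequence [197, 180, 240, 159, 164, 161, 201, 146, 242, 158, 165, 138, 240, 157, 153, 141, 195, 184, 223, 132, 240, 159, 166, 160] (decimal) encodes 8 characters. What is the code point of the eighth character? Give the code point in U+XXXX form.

Offset 0: leading byte 0xC5 = 11000101 → 2-byte char #1 = C5 B4.
Offset 2: leading byte 0xF0 = 11110000 → 4-byte char #2 = F0 9F A4 A1.
Offset 6: leading byte 0xC9 = 11001001 → 2-byte char #3 = C9 92.
Offset 8: leading byte 0xF2 = 11110010 → 4-byte char #4 = F2 9E A5 8A.
Offset 12: leading byte 0xF0 = 11110000 → 4-byte char #5 = F0 9D 99 8D.
Offset 16: leading byte 0xC3 = 11000011 → 2-byte char #6 = C3 B8.
Offset 18: leading byte 0xDF = 11011111 → 2-byte char #7 = DF 84.
Offset 20: leading byte 0xF0 = 11110000 → 4-byte char #8 = F0 9F A6 A0.
Leading byte 0xF0 = 11110000 matches 11110xxx → 4-byte sequence.
Byte 1: 0xF0 = 11110000, payload 000 (3 bits).
Byte 2: 0x9F = 10011111 (10xxxxxx ✓), payload 011111.
Byte 3: 0xA6 = 10100110 (10xxxxxx ✓), payload 100110.
Byte 4: 0xA0 = 10100000 (10xxxxxx ✓), payload 100000.
Concatenate: 000011111100110100000 = 0x1F9A0 (21 bits → U+1F9A0).

U+1F9A0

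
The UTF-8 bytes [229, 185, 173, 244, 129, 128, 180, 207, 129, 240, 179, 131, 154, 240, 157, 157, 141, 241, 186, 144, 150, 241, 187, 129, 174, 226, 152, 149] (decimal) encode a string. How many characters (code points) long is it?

8

Byte at offset 0: 0xE5 = 11100101 → 3-byte char (#1). Advance 3.
Byte at offset 3: 0xF4 = 11110100 → 4-byte char (#2). Advance 4.
Byte at offset 7: 0xCF = 11001111 → 2-byte char (#3). Advance 2.
Byte at offset 9: 0xF0 = 11110000 → 4-byte char (#4). Advance 4.
Byte at offset 13: 0xF0 = 11110000 → 4-byte char (#5). Advance 4.
Byte at offset 17: 0xF1 = 11110001 → 4-byte char (#6). Advance 4.
Byte at offset 21: 0xF1 = 11110001 → 4-byte char (#7). Advance 4.
Byte at offset 25: 0xE2 = 11100010 → 3-byte char (#8). Advance 3.
Reached end at offset 28 after 8 code points.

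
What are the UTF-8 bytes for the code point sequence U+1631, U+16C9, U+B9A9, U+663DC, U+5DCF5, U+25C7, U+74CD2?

E1 98 B1 E1 9B 89 EB A6 A9 F1 A6 8F 9C F1 9D B3 B5 E2 97 87 F1 B4 B3 92

U+1631: 3-byte form → E1 98 B1.
U+16C9: 3-byte form → E1 9B 89.
U+B9A9: 3-byte form → EB A6 A9.
U+663DC: 4-byte form → F1 A6 8F 9C.
U+5DCF5: 4-byte form → F1 9D B3 B5.
U+25C7: 3-byte form → E2 97 87.
U+74CD2: 4-byte form → F1 B4 B3 92.
Concatenated (24 bytes): E1 98 B1 E1 9B 89 EB A6 A9 F1 A6 8F 9C F1 9D B3 B5 E2 97 87 F1 B4 B3 92.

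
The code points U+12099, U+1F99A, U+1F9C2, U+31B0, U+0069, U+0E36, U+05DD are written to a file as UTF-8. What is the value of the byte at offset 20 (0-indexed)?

0x9D

U+12099 → 4-byte form F0 92 82 99 at offsets 0–3.
U+1F99A → 4-byte form F0 9F A6 9A at offsets 4–7.
U+1F9C2 → 4-byte form F0 9F A7 82 at offsets 8–11.
U+31B0 → 3-byte form E3 86 B0 at offsets 12–14.
U+0069 → 1-byte form 69 at offsets 15–15.
U+0E36 → 3-byte form E0 B8 B6 at offsets 16–18.
U+05DD → 2-byte form D7 9D at offsets 19–20.
Offset 20 falls in char 7's range; it's byte 2 of D7 9D = 0x9D.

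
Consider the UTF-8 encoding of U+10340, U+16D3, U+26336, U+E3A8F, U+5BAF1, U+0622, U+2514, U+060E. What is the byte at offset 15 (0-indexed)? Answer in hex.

0xF1

U+10340 → 4-byte form F0 90 8D 80 at offsets 0–3.
U+16D3 → 3-byte form E1 9B 93 at offsets 4–6.
U+26336 → 4-byte form F0 A6 8C B6 at offsets 7–10.
U+E3A8F → 4-byte form F3 A3 AA 8F at offsets 11–14.
U+5BAF1 → 4-byte form F1 9B AB B1 at offsets 15–18.
Offset 15 falls in char 5's range; it's byte 1 of F1 9B AB B1 = 0xF1.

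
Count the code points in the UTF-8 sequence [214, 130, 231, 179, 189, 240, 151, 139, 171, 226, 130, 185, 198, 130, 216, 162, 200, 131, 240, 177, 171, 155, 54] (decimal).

Byte at offset 0: 0xD6 = 11010110 → 2-byte char (#1). Advance 2.
Byte at offset 2: 0xE7 = 11100111 → 3-byte char (#2). Advance 3.
Byte at offset 5: 0xF0 = 11110000 → 4-byte char (#3). Advance 4.
Byte at offset 9: 0xE2 = 11100010 → 3-byte char (#4). Advance 3.
Byte at offset 12: 0xC6 = 11000110 → 2-byte char (#5). Advance 2.
Byte at offset 14: 0xD8 = 11011000 → 2-byte char (#6). Advance 2.
Byte at offset 16: 0xC8 = 11001000 → 2-byte char (#7). Advance 2.
Byte at offset 18: 0xF0 = 11110000 → 4-byte char (#8). Advance 4.
Byte at offset 22: 0x36 = 00110110 → 1-byte char (#9). Advance 1.
Reached end at offset 23 after 9 code points.

9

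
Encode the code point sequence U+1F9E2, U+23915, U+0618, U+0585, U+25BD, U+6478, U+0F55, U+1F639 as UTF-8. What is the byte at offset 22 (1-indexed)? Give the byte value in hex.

0xF0

1-indexed offset 22 is 0-indexed offset 21.
U+1F9E2 → 4-byte form F0 9F A7 A2 at offsets 0–3.
U+23915 → 4-byte form F0 A3 A4 95 at offsets 4–7.
U+0618 → 2-byte form D8 98 at offsets 8–9.
U+0585 → 2-byte form D6 85 at offsets 10–11.
U+25BD → 3-byte form E2 96 BD at offsets 12–14.
U+6478 → 3-byte form E6 91 B8 at offsets 15–17.
U+0F55 → 3-byte form E0 BD 95 at offsets 18–20.
U+1F639 → 4-byte form F0 9F 98 B9 at offsets 21–24.
Offset 21 falls in char 8's range; it's byte 1 of F0 9F 98 B9 = 0xF0.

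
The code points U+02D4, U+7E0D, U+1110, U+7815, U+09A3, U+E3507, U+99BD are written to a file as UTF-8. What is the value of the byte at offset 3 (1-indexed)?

0xE7

1-indexed offset 3 is 0-indexed offset 2.
U+02D4 → 2-byte form CB 94 at offsets 0–1.
U+7E0D → 3-byte form E7 B8 8D at offsets 2–4.
Offset 2 falls in char 2's range; it's byte 1 of E7 B8 8D = 0xE7.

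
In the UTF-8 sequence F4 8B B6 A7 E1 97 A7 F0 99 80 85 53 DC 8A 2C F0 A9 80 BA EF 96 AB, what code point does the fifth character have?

U+070A

Offset 0: leading byte 0xF4 = 11110100 → 4-byte char #1 = F4 8B B6 A7.
Offset 4: leading byte 0xE1 = 11100001 → 3-byte char #2 = E1 97 A7.
Offset 7: leading byte 0xF0 = 11110000 → 4-byte char #3 = F0 99 80 85.
Offset 11: leading byte 0x53 = 01010011 → 1-byte char #4 = 53.
Offset 12: leading byte 0xDC = 11011100 → 2-byte char #5 = DC 8A.
Leading byte 0xDC = 11011100 matches 110xxxxx → 2-byte sequence.
Byte 1: 0xDC = 11011100, payload 11100 (5 bits).
Byte 2: 0x8A = 10001010 (10xxxxxx ✓), payload 001010.
Concatenate: 11100001010 = 0x70A (11 bits → U+070A).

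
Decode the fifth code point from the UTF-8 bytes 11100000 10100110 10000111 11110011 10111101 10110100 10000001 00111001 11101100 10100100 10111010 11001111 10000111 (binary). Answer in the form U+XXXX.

Offset 0: leading byte 0xE0 = 11100000 → 3-byte char #1 = E0 A6 87.
Offset 3: leading byte 0xF3 = 11110011 → 4-byte char #2 = F3 BD B4 81.
Offset 7: leading byte 0x39 = 00111001 → 1-byte char #3 = 39.
Offset 8: leading byte 0xEC = 11101100 → 3-byte char #4 = EC A4 BA.
Offset 11: leading byte 0xCF = 11001111 → 2-byte char #5 = CF 87.
Leading byte 0xCF = 11001111 matches 110xxxxx → 2-byte sequence.
Byte 1: 0xCF = 11001111, payload 01111 (5 bits).
Byte 2: 0x87 = 10000111 (10xxxxxx ✓), payload 000111.
Concatenate: 01111000111 = 0x3C7 (11 bits → U+03C7).

U+03C7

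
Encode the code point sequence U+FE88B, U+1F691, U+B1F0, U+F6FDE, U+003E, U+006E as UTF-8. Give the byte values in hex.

F3 BE A2 8B F0 9F 9A 91 EB 87 B0 F3 B6 BF 9E 3E 6E

U+FE88B: 4-byte form → F3 BE A2 8B.
U+1F691: 4-byte form → F0 9F 9A 91.
U+B1F0: 3-byte form → EB 87 B0.
U+F6FDE: 4-byte form → F3 B6 BF 9E.
U+003E: 1-byte form → 3E.
U+006E: 1-byte form → 6E.
Concatenated (17 bytes): F3 BE A2 8B F0 9F 9A 91 EB 87 B0 F3 B6 BF 9E 3E 6E.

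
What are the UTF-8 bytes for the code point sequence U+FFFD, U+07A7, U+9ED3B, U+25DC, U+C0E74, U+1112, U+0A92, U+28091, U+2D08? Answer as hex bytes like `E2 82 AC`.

U+FFFD: 3-byte form → EF BF BD.
U+07A7: 2-byte form → DE A7.
U+9ED3B: 4-byte form → F2 9E B4 BB.
U+25DC: 3-byte form → E2 97 9C.
U+C0E74: 4-byte form → F3 80 B9 B4.
U+1112: 3-byte form → E1 84 92.
U+0A92: 3-byte form → E0 AA 92.
U+28091: 4-byte form → F0 A8 82 91.
U+2D08: 3-byte form → E2 B4 88.
Concatenated (29 bytes): EF BF BD DE A7 F2 9E B4 BB E2 97 9C F3 80 B9 B4 E1 84 92 E0 AA 92 F0 A8 82 91 E2 B4 88.

EF BF BD DE A7 F2 9E B4 BB E2 97 9C F3 80 B9 B4 E1 84 92 E0 AA 92 F0 A8 82 91 E2 B4 88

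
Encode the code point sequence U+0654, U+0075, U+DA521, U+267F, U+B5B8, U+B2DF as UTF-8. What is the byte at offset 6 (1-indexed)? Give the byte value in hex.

1-indexed offset 6 is 0-indexed offset 5.
U+0654 → 2-byte form D9 94 at offsets 0–1.
U+0075 → 1-byte form 75 at offsets 2–2.
U+DA521 → 4-byte form F3 9A 94 A1 at offsets 3–6.
Offset 5 falls in char 3's range; it's byte 3 of F3 9A 94 A1 = 0x94.

0x94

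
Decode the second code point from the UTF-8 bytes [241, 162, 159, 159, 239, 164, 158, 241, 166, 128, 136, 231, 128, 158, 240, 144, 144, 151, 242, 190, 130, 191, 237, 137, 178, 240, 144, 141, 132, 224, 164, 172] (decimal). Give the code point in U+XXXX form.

Offset 0: leading byte 0xF1 = 11110001 → 4-byte char #1 = F1 A2 9F 9F.
Offset 4: leading byte 0xEF = 11101111 → 3-byte char #2 = EF A4 9E.
Leading byte 0xEF = 11101111 matches 1110xxxx → 3-byte sequence.
Byte 1: 0xEF = 11101111, payload 1111 (4 bits).
Byte 2: 0xA4 = 10100100 (10xxxxxx ✓), payload 100100.
Byte 3: 0x9E = 10011110 (10xxxxxx ✓), payload 011110.
Concatenate: 1111100100011110 = 0xF91E (16 bits → U+F91E).

U+F91E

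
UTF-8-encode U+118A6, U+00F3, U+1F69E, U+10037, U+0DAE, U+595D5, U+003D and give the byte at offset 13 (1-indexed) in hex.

0x80

1-indexed offset 13 is 0-indexed offset 12.
U+118A6 → 4-byte form F0 91 A2 A6 at offsets 0–3.
U+00F3 → 2-byte form C3 B3 at offsets 4–5.
U+1F69E → 4-byte form F0 9F 9A 9E at offsets 6–9.
U+10037 → 4-byte form F0 90 80 B7 at offsets 10–13.
Offset 12 falls in char 4's range; it's byte 3 of F0 90 80 B7 = 0x80.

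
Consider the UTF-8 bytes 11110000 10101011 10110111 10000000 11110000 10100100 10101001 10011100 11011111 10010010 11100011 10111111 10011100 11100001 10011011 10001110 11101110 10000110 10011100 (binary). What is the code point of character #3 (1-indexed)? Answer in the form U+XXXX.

U+07D2

Offset 0: leading byte 0xF0 = 11110000 → 4-byte char #1 = F0 AB B7 80.
Offset 4: leading byte 0xF0 = 11110000 → 4-byte char #2 = F0 A4 A9 9C.
Offset 8: leading byte 0xDF = 11011111 → 2-byte char #3 = DF 92.
Leading byte 0xDF = 11011111 matches 110xxxxx → 2-byte sequence.
Byte 1: 0xDF = 11011111, payload 11111 (5 bits).
Byte 2: 0x92 = 10010010 (10xxxxxx ✓), payload 010010.
Concatenate: 11111010010 = 0x7D2 (11 bits → U+07D2).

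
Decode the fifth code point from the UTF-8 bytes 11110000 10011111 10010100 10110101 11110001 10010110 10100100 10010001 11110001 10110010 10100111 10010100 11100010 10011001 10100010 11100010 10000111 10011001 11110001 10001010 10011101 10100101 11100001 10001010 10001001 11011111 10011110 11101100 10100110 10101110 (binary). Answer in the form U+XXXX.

U+21D9

Offset 0: leading byte 0xF0 = 11110000 → 4-byte char #1 = F0 9F 94 B5.
Offset 4: leading byte 0xF1 = 11110001 → 4-byte char #2 = F1 96 A4 91.
Offset 8: leading byte 0xF1 = 11110001 → 4-byte char #3 = F1 B2 A7 94.
Offset 12: leading byte 0xE2 = 11100010 → 3-byte char #4 = E2 99 A2.
Offset 15: leading byte 0xE2 = 11100010 → 3-byte char #5 = E2 87 99.
Leading byte 0xE2 = 11100010 matches 1110xxxx → 3-byte sequence.
Byte 1: 0xE2 = 11100010, payload 0010 (4 bits).
Byte 2: 0x87 = 10000111 (10xxxxxx ✓), payload 000111.
Byte 3: 0x99 = 10011001 (10xxxxxx ✓), payload 011001.
Concatenate: 0010000111011001 = 0x21D9 (16 bits → U+21D9).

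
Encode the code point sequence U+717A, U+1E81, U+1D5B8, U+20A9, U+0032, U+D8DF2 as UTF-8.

E7 85 BA E1 BA 81 F0 9D 96 B8 E2 82 A9 32 F3 98 B7 B2

U+717A: 3-byte form → E7 85 BA.
U+1E81: 3-byte form → E1 BA 81.
U+1D5B8: 4-byte form → F0 9D 96 B8.
U+20A9: 3-byte form → E2 82 A9.
U+0032: 1-byte form → 32.
U+D8DF2: 4-byte form → F3 98 B7 B2.
Concatenated (18 bytes): E7 85 BA E1 BA 81 F0 9D 96 B8 E2 82 A9 32 F3 98 B7 B2.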